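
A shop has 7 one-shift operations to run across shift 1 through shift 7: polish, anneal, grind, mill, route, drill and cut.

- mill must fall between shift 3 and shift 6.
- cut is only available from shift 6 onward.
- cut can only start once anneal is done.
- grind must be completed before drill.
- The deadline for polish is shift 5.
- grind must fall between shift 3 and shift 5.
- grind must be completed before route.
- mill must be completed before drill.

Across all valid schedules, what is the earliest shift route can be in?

Precedence pushes route to at least shift 4.
route at shift 4 is achievable: polish in shift 1, grind in shift 3, route in shift 4, cut in shift 6, anneal in shift 1, mill in shift 3, drill in shift 4.

shift 4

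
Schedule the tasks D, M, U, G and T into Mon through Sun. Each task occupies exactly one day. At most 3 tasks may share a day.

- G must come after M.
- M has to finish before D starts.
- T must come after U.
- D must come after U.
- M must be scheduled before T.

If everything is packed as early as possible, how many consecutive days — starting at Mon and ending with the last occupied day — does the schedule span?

2

The precedence chain requires at least 2 distinct days.
With at most 3 per day and 5 tasks, at least 2 days are needed.
2 works (last occupied day: Tue): for example U -> Mon; G -> Tue; D -> Tue; M -> Mon; T -> Tue.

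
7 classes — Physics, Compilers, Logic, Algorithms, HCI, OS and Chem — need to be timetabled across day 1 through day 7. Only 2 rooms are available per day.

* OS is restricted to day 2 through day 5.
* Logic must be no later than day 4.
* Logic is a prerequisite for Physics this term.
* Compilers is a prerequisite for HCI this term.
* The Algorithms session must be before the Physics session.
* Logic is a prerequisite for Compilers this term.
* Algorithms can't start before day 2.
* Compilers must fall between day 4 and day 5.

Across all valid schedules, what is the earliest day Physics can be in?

day 3

Precedence pushes Physics to at least day 3.
Physics at day 3 is achievable: Physics -> day 3, HCI -> day 5, Chem -> day 1, Logic -> day 1, OS -> day 2, Compilers -> day 4, Algorithms -> day 2.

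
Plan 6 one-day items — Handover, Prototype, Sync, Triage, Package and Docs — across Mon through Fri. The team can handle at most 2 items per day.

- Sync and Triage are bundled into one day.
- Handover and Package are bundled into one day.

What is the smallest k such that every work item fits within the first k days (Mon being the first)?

With at most 2 per day and 6 work items, at least 3 days are needed.
3 works (last occupied day: Wed): for example Package=Mon; Sync=Wed; Docs=Tue; Prototype=Tue; Triage=Wed; Handover=Mon.

3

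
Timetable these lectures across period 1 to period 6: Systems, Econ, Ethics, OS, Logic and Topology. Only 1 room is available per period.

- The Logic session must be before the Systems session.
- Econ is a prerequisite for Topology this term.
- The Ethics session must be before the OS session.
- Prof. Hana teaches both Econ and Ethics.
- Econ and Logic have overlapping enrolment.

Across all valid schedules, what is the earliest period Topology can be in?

period 2

Precedence pushes Topology to at least period 2.
Topology at period 2 is achievable: Ethics -> period 5; OS -> period 6; Topology -> period 2; Econ -> period 1; Logic -> period 3; Systems -> period 4.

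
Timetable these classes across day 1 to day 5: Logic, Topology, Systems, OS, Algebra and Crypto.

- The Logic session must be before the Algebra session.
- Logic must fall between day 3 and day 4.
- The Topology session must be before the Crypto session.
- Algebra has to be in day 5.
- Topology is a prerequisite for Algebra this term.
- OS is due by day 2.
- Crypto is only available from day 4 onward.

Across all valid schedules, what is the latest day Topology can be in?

day 4

Downstream work caps Topology at day 4.
Topology at day 4 is achievable: Algebra -> day 5; Crypto -> day 5; OS -> day 1; Logic -> day 3; Topology -> day 4; Systems -> day 1.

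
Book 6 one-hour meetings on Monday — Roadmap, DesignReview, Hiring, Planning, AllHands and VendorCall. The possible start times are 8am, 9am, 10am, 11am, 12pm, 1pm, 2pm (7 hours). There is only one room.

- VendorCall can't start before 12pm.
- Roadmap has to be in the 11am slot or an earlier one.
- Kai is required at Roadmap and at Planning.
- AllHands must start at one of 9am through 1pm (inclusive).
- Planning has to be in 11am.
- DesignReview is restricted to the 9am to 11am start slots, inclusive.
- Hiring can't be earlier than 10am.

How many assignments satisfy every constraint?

32

Splitting on Roadmap: it can be 8am (24), 9am (4), 10am (4). Listing each branch's schedules as (DesignReview, Hiring, Planning, AllHands, VendorCall):
Roadmap=8am: (9am,10am,11am,12pm,1pm) (9am,10am,11am,12pm,2pm) (9am,10am,11am,1pm,12pm) (9am,10am,11am,1pm,2pm) (9am,12pm,11am,10am,1pm) (9am,12pm,11am,10am,2pm) (9am,12pm,11am,1pm,2pm) (9am,1pm,11am,10am,12pm) (9am,1pm,11am,10am,2pm) (9am,1pm,11am,12pm,2pm) (9am,2pm,11am,10am,12pm) (9am,2pm,11am,10am,1pm) (9am,2pm,11am,12pm,1pm) (9am,2pm,11am,1pm,12pm) (10am,12pm,11am,9am,1pm) (10am,12pm,11am,9am,2pm) (10am,12pm,11am,1pm,2pm) (10am,1pm,11am,9am,12pm) (10am,1pm,11am,9am,2pm) (10am,1pm,11am,12pm,2pm) (10am,2pm,11am,9am,12pm) (10am,2pm,11am,9am,1pm) (10am,2pm,11am,12pm,1pm) (10am,2pm,11am,1pm,12pm) — 24.
Roadmap=9am: (10am,12pm,11am,1pm,2pm) (10am,1pm,11am,12pm,2pm) (10am,2pm,11am,12pm,1pm) (10am,2pm,11am,1pm,12pm) — 4.
Roadmap=10am: (9am,12pm,11am,1pm,2pm) (9am,1pm,11am,12pm,2pm) (9am,2pm,11am,12pm,1pm) (9am,2pm,11am,1pm,12pm) — 4.
Summing: 24 + 4 + 4 = 32.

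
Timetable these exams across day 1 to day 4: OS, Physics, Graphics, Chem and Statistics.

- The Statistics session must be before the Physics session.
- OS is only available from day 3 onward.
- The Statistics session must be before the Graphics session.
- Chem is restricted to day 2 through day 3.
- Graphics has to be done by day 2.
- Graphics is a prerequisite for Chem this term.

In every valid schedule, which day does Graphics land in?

Precedence pushes Graphics to at least day 2; Graphics's own window allows nothing later than day 2.
So Graphics is pinned to day 2.

day 2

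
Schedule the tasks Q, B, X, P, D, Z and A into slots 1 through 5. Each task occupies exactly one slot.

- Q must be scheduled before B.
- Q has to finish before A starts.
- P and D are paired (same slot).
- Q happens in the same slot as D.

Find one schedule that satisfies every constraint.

Z -> 1, B -> 2, A -> 2, P -> 1, D -> 1, Q -> 1, X -> 1

Checking: Q(1) before B(2); Q(1) before A(2); P = D = 1; Q = D = 1.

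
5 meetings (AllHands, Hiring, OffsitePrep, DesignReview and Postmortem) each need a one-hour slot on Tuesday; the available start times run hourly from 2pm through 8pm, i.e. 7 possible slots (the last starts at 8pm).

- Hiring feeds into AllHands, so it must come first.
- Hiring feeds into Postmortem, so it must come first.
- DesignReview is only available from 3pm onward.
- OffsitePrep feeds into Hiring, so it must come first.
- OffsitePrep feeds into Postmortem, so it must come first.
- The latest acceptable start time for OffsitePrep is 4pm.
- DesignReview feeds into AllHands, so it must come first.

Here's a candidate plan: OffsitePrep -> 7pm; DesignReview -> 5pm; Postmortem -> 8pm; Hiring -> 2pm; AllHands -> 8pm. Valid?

No — it violates: OffsitePrep feeds into Hiring, so it must come first

OffsitePrep feeds into Hiring, so it must come first — violated.
The latest acceptable start time for OffsitePrep is 4pm — violated.
DesignReview is only available from 3pm onward — holds.
Hiring feeds into Postmortem, so it must come first — holds.
Hiring feeds into AllHands, so it must come first — holds.
OffsitePrep feeds into Postmortem, so it must come first — holds.
DesignReview feeds into AllHands, so it must come first — holds.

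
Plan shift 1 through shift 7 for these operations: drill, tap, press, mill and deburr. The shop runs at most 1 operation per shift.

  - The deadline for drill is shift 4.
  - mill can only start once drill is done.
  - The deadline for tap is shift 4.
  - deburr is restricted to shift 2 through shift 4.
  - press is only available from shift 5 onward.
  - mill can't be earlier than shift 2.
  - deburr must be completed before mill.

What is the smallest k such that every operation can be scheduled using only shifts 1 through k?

5

The precedence chain requires at least 2 distinct shifts.
With at most 1 per shift and 5 operations, at least 5 shifts are needed.
press can't be placed before shift 5, so the schedule must run through at least shift 5.
5 works (last occupied shift: shift 5): for example drill in shift 1; tap in shift 4; mill in shift 3; press in shift 5; deburr in shift 2.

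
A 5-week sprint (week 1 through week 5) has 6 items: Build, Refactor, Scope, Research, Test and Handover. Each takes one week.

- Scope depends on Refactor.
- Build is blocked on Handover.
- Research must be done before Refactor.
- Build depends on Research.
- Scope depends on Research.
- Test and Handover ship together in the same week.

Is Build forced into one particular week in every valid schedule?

Build can be week 2 (e.g. Build in week 2; Scope in week 3; Test in week 1; Handover in week 1; Refactor in week 2; Research in week 1) or week 3 (e.g. Refactor -> week 2; Handover -> week 1; Research -> week 1; Test -> week 1; Build -> week 3; Scope -> week 3).

No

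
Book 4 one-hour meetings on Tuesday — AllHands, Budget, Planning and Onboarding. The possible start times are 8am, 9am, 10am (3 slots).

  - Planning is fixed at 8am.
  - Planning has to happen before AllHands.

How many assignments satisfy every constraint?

Splitting on AllHands: it can be 9am (9), 10am (9). Listing each branch's schedules as (Budget, Planning, Onboarding):
AllHands=9am: (8am,8am,8am) (8am,8am,9am) (8am,8am,10am) (9am,8am,8am) (9am,8am,9am) (9am,8am,10am) (10am,8am,8am) (10am,8am,9am) (10am,8am,10am) — 9.
AllHands=10am: (8am,8am,8am) (8am,8am,9am) (8am,8am,10am) (9am,8am,8am) (9am,8am,9am) (9am,8am,10am) (10am,8am,8am) (10am,8am,9am) (10am,8am,10am) — 9.
Summing: 9 + 9 = 18.

18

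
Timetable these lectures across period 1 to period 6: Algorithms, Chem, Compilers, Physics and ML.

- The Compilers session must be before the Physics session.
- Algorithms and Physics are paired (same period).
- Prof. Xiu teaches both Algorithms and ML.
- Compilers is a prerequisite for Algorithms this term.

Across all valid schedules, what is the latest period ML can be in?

ML at period 6 is achievable: Compilers=period 1, Algorithms=period 2, Chem=period 1, ML=period 6, Physics=period 2.

period 6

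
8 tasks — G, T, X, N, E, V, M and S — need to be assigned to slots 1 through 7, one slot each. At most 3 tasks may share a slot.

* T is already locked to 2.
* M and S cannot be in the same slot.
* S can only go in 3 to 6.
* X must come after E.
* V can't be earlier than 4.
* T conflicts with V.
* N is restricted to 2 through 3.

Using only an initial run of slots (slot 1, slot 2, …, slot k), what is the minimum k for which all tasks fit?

4 slots

The precedence chain requires at least 2 distinct slots.
With at most 3 per slot and 8 tasks, at least 3 slots are needed.
V can't be placed before 4, so the schedule must run through at least slot 4.
4 works (last occupied slot: 4): for example T -> 2; S -> 3; M -> 1; G -> 1; E -> 1; X -> 2; V -> 4; N -> 2.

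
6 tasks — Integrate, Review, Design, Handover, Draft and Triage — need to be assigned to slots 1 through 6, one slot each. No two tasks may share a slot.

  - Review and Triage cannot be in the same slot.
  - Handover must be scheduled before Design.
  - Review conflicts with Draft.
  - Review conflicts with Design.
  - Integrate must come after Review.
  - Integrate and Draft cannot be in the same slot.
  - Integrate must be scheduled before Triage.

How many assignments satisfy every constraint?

60

Splitting on Integrate: it can be 2 (12), 3 (18), 4 (18), 5 (12). Listing each branch's schedules as (Review, Design, Handover, Draft, Triage):
Integrate=2: (1,4,3,5,6) (1,4,3,6,5) (1,5,3,4,6) (1,5,3,6,4) (1,5,4,3,6) (1,5,4,6,3) (1,6,3,4,5) (1,6,3,5,4) (1,6,4,3,5) (1,6,4,5,3) (1,6,5,3,4) (1,6,5,4,3) — 12.
Integrate=3: (1,4,2,5,6) (1,4,2,6,5) (1,5,2,4,6) (1,5,2,6,4) (1,5,4,2,6) (1,6,2,4,5) (1,6,2,5,4) (1,6,4,2,5) (1,6,5,2,4) (2,4,1,5,6) (2,4,1,6,5) (2,5,1,4,6) (2,5,1,6,4) (2,5,4,1,6) (2,6,1,4,5) (2,6,1,5,4) (2,6,4,1,5) (2,6,5,1,4) — 18.
Integrate=4: (1,3,2,5,6) (1,3,2,6,5) (1,5,2,3,6) (1,5,3,2,6) (1,6,2,3,5) (1,6,3,2,5) (2,3,1,5,6) (2,3,1,6,5) (2,5,1,3,6) (2,5,3,1,6) (2,6,1,3,5) (2,6,3,1,5) (3,2,1,5,6) (3,2,1,6,5) (3,5,1,2,6) (3,5,2,1,6) (3,6,1,2,5) (3,6,2,1,5) — 18.
Integrate=5: (1,3,2,4,6) (1,4,2,3,6) (1,4,3,2,6) (2,3,1,4,6) (2,4,1,3,6) (2,4,3,1,6) (3,2,1,4,6) (3,4,1,2,6) (3,4,2,1,6) (4,2,1,3,6) (4,3,1,2,6) (4,3,2,1,6) — 12.
Summing: 12 + 18 + 18 + 12 = 60.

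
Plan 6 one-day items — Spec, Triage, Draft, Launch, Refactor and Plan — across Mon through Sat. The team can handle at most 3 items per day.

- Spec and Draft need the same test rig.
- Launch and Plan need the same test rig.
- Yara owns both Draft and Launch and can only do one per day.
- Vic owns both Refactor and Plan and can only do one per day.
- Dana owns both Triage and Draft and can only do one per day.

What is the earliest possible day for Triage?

Triage at Mon is achievable: Draft in Tue, Launch in Mon, Spec in Mon, Refactor in Tue, Plan in Wed, Triage in Mon.

Mon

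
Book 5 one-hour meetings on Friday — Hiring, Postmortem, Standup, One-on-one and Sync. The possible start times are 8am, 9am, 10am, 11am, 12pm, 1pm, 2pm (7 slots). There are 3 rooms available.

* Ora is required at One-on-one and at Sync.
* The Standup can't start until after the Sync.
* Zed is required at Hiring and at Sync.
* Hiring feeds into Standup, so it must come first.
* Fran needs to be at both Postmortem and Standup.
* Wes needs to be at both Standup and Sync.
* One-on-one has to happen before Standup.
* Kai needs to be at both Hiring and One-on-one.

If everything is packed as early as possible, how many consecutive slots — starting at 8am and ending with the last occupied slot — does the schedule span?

The precedence chain requires at least 2 distinct slots.
With at most 3 per slot and 5 meetings, at least 2 slots are needed.
Those bounds only give 2; check 3 slots directly (anything shorter is at least as hard).
Could 3 slots be enough, i.e. nothing placed later than 10am? No: Standup must come after One-on-one (at 8am or later) → {9am, 10am}; One-on-one must come before Standup (at 10am or earlier) → {8am, 9am}; Sync must come before Standup (at 10am or earlier) → {8am, 9am}; Hiring must come before Standup (at 10am or earlier) → {8am, 9am}; Hiring, One-on-one and Sync must all be in different slots (Hiring/One-on-one can't share; Hiring/Sync can't share; One-on-one/Sync can't share), but they are limited to Hiring in {8am, 9am}, One-on-one in {8am, 9am}, Sync in {8am, 9am} — together just 2 slots: 3 meetings can't fit in 2 distinct slots.
So 3 slots is not enough.
4 works (last occupied slot: 11am): for example Postmortem in 8am, Sync in 10am, Hiring in 8am, Standup in 11am, One-on-one in 9am.

4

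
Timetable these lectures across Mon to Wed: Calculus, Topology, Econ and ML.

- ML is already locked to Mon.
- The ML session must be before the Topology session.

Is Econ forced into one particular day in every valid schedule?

No

Econ can be Mon (e.g. ML=Mon, Topology=Tue, Calculus=Mon, Econ=Mon) or Tue (e.g. Topology=Tue, ML=Mon, Calculus=Mon, Econ=Tue).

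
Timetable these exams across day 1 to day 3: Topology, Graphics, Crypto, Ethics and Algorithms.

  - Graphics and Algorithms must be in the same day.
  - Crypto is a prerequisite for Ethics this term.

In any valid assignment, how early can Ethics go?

Precedence pushes Ethics to at least day 2.
Ethics at day 2 is achievable: Graphics in day 1, Ethics in day 2, Algorithms in day 1, Topology in day 1, Crypto in day 1.

day 2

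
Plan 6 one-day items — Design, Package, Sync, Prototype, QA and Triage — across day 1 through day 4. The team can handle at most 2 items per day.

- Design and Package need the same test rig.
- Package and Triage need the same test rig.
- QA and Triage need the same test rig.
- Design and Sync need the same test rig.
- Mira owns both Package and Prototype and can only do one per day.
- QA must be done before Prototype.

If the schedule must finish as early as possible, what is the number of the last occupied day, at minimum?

The precedence chain requires at least 2 distinct days.
With at most 2 per day and 6 tasks, at least 3 days are needed.
3 works (last occupied day: day 3): for example Triage=day 2; Sync=day 3; Prototype=day 2; QA=day 1; Design=day 1; Package=day 3.

3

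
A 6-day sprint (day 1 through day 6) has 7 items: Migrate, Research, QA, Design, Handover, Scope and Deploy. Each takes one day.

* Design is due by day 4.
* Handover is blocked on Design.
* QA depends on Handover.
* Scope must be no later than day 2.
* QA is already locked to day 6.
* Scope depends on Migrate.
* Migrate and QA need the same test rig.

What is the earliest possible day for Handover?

Precedence pushes Handover to at least day 2; downstream work caps Handover at day 5.
Handover at day 2 is achievable: Migrate in day 1, Research in day 1, Design in day 1, Deploy in day 1, QA in day 6, Handover in day 2, Scope in day 2.

day 2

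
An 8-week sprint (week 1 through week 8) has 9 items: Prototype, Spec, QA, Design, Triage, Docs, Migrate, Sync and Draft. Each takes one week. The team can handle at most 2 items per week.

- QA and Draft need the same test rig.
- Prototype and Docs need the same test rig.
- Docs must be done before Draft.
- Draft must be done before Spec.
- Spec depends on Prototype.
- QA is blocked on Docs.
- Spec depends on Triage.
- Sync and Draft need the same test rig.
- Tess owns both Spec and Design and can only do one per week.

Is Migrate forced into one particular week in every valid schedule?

Migrate can be week 1 (e.g. Sync in week 4; Spec in week 4; QA in week 3; Draft in week 2; Migrate in week 1; Design in week 5; Docs in week 1; Triage in week 3; Prototype in week 2) or week 2 (e.g. Migrate in week 2; Design in week 5; Sync in week 4; Prototype in week 3; QA in week 3; Docs in week 1; Draft in week 2; Triage in week 1; Spec in week 4).

No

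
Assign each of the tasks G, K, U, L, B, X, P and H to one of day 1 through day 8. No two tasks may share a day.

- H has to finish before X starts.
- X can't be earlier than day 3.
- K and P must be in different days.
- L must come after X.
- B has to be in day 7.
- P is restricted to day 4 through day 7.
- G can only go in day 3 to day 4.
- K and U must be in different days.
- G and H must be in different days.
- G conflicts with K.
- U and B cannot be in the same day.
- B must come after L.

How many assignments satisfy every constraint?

20

Splitting on G: it can be day 3 (12), day 4 (8). Listing each branch's schedules as (K, U, L, B, X, P, H) by day number:
G=day 3: (1,8,5,7,4,6,2) (1,8,6,7,4,5,2) (1,8,6,7,5,4,2) (2,8,5,7,4,6,1) (2,8,6,7,4,5,1) (2,8,6,7,5,4,1) (8,1,5,7,4,6,2) (8,1,6,7,4,5,2) (8,1,6,7,5,4,2) (8,2,5,7,4,6,1) (8,2,6,7,4,5,1) (8,2,6,7,5,4,1) — 12.
G=day 4: (1,8,5,7,3,6,2) (1,8,6,7,3,5,2) (2,8,5,7,3,6,1) (2,8,6,7,3,5,1) (8,1,5,7,3,6,2) (8,1,6,7,3,5,2) (8,2,5,7,3,6,1) (8,2,6,7,3,5,1) — 8.
Summing: 12 + 8 = 20.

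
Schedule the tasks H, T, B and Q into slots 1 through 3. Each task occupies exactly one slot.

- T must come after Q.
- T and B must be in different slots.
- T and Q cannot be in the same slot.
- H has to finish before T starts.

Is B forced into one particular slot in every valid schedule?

No

B can be 1 (e.g. Q -> 1, H -> 1, B -> 1, T -> 2) or 2 (e.g. H=1, T=3, Q=1, B=2).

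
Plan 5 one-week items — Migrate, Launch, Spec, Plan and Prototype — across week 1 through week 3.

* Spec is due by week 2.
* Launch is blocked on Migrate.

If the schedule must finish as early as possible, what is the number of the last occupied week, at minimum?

2

The precedence chain requires at least 2 distinct weeks.
2 works (last occupied week: week 2): for example Prototype=week 1; Launch=week 2; Plan=week 1; Spec=week 1; Migrate=week 1.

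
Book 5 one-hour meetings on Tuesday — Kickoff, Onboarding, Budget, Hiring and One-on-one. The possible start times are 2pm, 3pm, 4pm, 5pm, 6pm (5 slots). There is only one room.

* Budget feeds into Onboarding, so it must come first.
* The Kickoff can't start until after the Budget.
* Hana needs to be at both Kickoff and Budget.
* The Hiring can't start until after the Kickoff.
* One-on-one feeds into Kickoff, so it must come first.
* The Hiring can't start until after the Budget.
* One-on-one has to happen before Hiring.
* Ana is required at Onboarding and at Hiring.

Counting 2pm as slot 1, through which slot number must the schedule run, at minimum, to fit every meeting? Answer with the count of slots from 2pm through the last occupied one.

5

The precedence chain requires at least 3 distinct slots.
With at most 1 per slot and 5 meetings, at least 5 slots are needed.
5 works (last occupied slot: 6pm): for example Kickoff -> 4pm, Onboarding -> 6pm, Budget -> 2pm, Hiring -> 5pm, One-on-one -> 3pm.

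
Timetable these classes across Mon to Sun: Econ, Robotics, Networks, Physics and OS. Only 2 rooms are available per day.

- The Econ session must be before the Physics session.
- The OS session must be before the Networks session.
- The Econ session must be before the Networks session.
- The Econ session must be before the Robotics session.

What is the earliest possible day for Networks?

Tue

Precedence pushes Networks to at least Tue.
Networks at Tue is achievable: Robotics -> Tue, Physics -> Wed, OS -> Mon, Networks -> Tue, Econ -> Mon.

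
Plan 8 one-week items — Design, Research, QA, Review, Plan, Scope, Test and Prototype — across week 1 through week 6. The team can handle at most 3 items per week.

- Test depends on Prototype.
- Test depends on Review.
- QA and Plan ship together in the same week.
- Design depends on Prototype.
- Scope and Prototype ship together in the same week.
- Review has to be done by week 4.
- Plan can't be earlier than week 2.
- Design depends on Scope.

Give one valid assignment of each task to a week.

Plan in week 2; Design in week 2; Review in week 1; QA in week 2; Test in week 3; Prototype in week 1; Research in week 3; Scope in week 1

Checking: Review(week 1) before Test(week 3); Prototype(week 1) before Test(week 3); Scope(week 1) before Design(week 2); Prototype(week 1) before Design(week 2); Scope = Prototype = week 1; QA = Plan = week 2; Review=week 1 in [week 1,week 4]; Plan=week 2 in [week 2,week 6]; max 3 per week (cap 3).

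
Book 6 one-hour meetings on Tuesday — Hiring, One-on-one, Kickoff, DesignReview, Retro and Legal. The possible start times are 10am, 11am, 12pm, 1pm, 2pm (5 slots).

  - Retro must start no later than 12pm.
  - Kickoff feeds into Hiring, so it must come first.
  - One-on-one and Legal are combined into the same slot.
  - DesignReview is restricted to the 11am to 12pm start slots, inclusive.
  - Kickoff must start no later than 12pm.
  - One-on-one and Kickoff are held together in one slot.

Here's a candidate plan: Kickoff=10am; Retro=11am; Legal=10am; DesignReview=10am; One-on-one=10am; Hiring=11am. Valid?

Kickoff feeds into Hiring, so it must come first — holds.
Retro must start no later than 12pm — holds.
DesignReview is restricted to the 11am to 12pm start slots, inclusive — violated.
One-on-one and Legal are combined into the same slot — holds.
Kickoff must start no later than 12pm — holds.
One-on-one and Kickoff are held together in one slot — holds.

No. DesignReview is restricted to the 11am to 12pm start slots, inclusive is not satisfied.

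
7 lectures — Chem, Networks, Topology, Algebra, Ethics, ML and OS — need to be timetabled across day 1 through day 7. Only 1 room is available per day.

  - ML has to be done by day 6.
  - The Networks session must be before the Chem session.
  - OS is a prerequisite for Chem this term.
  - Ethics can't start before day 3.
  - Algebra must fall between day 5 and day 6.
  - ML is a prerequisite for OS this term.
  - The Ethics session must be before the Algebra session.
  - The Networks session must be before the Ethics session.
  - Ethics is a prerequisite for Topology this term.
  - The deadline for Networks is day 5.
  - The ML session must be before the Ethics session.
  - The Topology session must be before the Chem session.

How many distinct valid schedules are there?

Splitting on Networks: it can be day 1 (6), day 2 (6), day 3 (2). Listing each branch's schedules as (Chem, Topology, Algebra, Ethics, ML, OS) by day number:
Networks=day 1: (7,4,5,3,2,6) (7,4,6,3,2,5) (7,5,6,3,2,4) (7,5,6,4,2,3) (7,6,5,3,2,4) (7,6,5,4,2,3) — 6.
Networks=day 2: (7,4,5,3,1,6) (7,4,6,3,1,5) (7,5,6,3,1,4) (7,5,6,4,1,3) (7,6,5,3,1,4) (7,6,5,4,1,3) — 6.
Networks=day 3: (7,5,6,4,1,2) (7,6,5,4,1,2) — 2.
Summing: 6 + 6 + 2 = 14.

14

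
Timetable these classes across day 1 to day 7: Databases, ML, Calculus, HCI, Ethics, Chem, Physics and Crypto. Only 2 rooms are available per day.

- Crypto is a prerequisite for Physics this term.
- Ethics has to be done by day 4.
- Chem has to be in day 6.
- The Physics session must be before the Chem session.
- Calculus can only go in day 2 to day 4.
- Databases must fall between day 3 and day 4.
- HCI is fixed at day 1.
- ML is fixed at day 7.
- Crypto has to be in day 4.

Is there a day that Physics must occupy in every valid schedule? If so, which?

day 5

Crypto is fixed at day 4 and must come before Physics, so Physics is at least day 5.
Chem is fixed at day 6 and must come after Physics, so Physics is at most day 5.
So Physics must be day 5.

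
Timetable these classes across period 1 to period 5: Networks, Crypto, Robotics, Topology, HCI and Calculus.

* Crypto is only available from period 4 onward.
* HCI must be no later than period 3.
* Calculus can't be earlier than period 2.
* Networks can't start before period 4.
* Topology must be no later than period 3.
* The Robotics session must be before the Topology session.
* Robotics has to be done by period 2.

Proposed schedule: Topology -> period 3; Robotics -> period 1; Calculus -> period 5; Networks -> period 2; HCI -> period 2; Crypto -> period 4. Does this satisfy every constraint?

Invalid. Networks can't start before period 4.

Networks can't start before period 4 — violated.
The Robotics session must be before the Topology session — holds.
Calculus can't be earlier than period 2 — holds.
Crypto is only available from period 4 onward — holds.
Topology must be no later than period 3 — holds.
HCI must be no later than period 3 — holds.
Robotics has to be done by period 2 — holds.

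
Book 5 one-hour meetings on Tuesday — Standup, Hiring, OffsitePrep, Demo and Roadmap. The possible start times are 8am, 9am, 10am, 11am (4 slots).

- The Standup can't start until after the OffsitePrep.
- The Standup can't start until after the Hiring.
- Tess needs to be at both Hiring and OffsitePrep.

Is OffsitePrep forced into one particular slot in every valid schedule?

OffsitePrep can be 8am (e.g. Demo in 8am; Standup in 10am; Hiring in 9am; Roadmap in 8am; OffsitePrep in 8am) or 9am (e.g. Standup -> 10am, Demo -> 8am, OffsitePrep -> 9am, Hiring -> 8am, Roadmap -> 8am).

No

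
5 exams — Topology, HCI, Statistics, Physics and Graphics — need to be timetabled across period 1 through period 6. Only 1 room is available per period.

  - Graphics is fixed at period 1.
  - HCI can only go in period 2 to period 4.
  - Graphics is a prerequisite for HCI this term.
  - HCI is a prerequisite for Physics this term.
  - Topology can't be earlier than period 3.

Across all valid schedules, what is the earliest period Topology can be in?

period 3

Topology is available from period 3.
Topology at period 3 is achievable: Physics in period 4; Statistics in period 5; Graphics in period 1; HCI in period 2; Topology in period 3.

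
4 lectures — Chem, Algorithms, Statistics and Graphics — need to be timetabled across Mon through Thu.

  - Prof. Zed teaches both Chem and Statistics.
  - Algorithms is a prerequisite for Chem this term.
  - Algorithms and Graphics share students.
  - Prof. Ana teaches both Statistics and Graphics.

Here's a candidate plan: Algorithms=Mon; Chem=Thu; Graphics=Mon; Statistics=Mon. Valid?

Invalid. Algorithms and Graphics share students.

Prof. Ana teaches both Statistics and Graphics — violated.
Algorithms and Graphics share students — violated.
Prof. Zed teaches both Chem and Statistics — holds.
Algorithms is a prerequisite for Chem this term — holds.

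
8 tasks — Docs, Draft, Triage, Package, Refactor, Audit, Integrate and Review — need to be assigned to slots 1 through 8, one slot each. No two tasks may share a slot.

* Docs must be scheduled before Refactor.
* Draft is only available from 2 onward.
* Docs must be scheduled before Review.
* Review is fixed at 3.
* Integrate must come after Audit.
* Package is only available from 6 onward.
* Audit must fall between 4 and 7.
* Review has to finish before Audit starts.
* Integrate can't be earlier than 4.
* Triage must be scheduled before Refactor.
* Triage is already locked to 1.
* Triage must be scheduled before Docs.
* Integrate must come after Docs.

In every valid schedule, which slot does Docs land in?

Triage is fixed at 1 and must come before Docs, so Docs is at least 2.
Review is fixed at 3 and must come after Docs, so Docs is at most 2.
So Docs must be 2.

2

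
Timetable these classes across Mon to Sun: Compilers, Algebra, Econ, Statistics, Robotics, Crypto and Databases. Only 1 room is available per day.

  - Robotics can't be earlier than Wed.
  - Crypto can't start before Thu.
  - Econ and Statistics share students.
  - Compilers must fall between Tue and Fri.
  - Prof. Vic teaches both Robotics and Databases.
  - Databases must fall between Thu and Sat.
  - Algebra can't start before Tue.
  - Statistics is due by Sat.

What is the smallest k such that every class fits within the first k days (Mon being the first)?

With at most 1 per day and 7 classes, at least 7 days are needed.
Crypto can't be placed before Thu — that is day 4 counting from Mon — so the schedule must run through at least 4 days.
7 works (last occupied day: Sun): for example Econ=Sun; Compilers=Tue; Crypto=Fri; Robotics=Wed; Algebra=Sat; Databases=Thu; Statistics=Mon.

7 days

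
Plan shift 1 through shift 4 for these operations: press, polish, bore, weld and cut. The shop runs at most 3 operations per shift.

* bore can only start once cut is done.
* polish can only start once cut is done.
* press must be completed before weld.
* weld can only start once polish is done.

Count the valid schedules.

30

Splitting on press: it can be shift 1 (11), shift 2 (11), shift 3 (8). Listing each branch's schedules as (polish, bore, weld, cut) by shift number:
press=shift 1: (2,2,3,1) (2,2,4,1) (2,3,3,1) (2,3,4,1) (2,4,3,1) (2,4,4,1) (3,2,4,1) (3,3,4,1) (3,3,4,2) (3,4,4,1) (3,4,4,2) — 11.
press=shift 2: (2,2,3,1) (2,2,4,1) (2,3,3,1) (2,3,4,1) (2,4,3,1) (2,4,4,1) (3,2,4,1) (3,3,4,1) (3,3,4,2) (3,4,4,1) (3,4,4,2) — 11.
press=shift 3: (2,2,4,1) (2,3,4,1) (2,4,4,1) (3,2,4,1) (3,3,4,1) (3,3,4,2) (3,4,4,1) (3,4,4,2) — 8.
Summing: 11 + 11 + 8 = 30.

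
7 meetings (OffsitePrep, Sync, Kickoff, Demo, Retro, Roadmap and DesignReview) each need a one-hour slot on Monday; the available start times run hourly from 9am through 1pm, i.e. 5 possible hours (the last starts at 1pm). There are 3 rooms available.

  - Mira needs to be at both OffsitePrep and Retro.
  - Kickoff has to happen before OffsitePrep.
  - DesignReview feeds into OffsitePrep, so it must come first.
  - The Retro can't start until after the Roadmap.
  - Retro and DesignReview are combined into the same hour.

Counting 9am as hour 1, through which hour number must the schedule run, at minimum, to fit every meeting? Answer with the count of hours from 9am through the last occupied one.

The precedence chain requires at least 3 distinct hours.
With at most 3 per hour and 7 meetings, at least 3 hours are needed.
3 works (last occupied hour: 11am): for example Retro in 10am, Sync in 9am, OffsitePrep in 11am, Demo in 10am, Roadmap in 9am, Kickoff in 9am, DesignReview in 10am.

3 hours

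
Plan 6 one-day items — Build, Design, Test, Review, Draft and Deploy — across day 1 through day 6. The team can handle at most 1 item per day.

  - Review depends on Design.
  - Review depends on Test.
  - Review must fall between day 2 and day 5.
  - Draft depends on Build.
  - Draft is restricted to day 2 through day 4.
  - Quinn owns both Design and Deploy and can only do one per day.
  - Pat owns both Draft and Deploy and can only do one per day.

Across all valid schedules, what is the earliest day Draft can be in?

day 2

Draft is available from day 2; Draft's own window allows nothing later than day 4.
Draft at day 2 is achievable: Review in day 5, Build in day 1, Design in day 3, Draft in day 2, Test in day 4, Deploy in day 6.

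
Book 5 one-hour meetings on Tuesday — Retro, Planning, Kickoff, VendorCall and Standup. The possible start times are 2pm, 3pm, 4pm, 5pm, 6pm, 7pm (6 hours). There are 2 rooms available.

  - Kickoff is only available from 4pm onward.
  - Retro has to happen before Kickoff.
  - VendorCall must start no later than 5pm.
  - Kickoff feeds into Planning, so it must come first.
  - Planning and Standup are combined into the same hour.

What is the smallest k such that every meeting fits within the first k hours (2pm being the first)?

The precedence chain requires at least 3 distinct hours.
With at most 2 per hour and 5 meetings, at least 3 hours are needed.
Propagating the time windows through the other constraints, Planning can't land before 5pm — that is hour 4 counting from 2pm — so the schedule must run through at least 4 hours.
4 works (last occupied hour: 5pm): for example Planning in 5pm; VendorCall in 2pm; Standup in 5pm; Retro in 2pm; Kickoff in 4pm.

4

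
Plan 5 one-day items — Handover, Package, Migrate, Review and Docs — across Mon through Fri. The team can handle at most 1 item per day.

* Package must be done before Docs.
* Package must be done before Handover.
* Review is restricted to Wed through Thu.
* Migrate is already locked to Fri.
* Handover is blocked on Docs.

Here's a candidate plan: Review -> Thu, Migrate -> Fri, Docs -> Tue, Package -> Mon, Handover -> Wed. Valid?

Valid

Package must be done before Docs — holds.
Package must be done before Handover — holds.
Handover is blocked on Docs — holds.
Migrate is already locked to Fri — holds.
The team can handle at most 1 item per day — holds.
Review is restricted to Wed through Thu — holds.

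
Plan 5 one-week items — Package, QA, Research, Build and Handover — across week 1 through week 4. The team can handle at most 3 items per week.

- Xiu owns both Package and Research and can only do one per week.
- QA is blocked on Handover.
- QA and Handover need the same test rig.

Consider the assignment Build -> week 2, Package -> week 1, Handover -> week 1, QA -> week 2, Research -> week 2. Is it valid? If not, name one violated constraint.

QA is blocked on Handover — holds.
Xiu owns both Package and Research and can only do one per week — holds.
QA and Handover need the same test rig — holds.
The team can handle at most 3 items per week — holds.

Yes, all constraints hold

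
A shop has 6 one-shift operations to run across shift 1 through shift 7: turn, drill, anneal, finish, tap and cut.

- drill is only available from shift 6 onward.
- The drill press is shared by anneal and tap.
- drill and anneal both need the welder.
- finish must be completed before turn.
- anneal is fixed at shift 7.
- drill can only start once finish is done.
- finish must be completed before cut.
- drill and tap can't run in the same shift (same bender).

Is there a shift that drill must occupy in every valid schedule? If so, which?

drill's window is shift 6–shift 7.
anneal is fixed at shift 7, and drill can't share a shift with anneal.
So drill must be shift 6.

shift 6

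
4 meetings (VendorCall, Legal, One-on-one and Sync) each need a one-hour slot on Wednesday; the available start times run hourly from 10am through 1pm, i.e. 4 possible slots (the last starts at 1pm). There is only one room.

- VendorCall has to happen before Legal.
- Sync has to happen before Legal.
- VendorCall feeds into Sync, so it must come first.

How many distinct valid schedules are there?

Enumerating: Legal in 12pm; One-on-one in 1pm; VendorCall in 10am; Sync in 11am | One-on-one -> 12pm, Sync -> 11am, Legal -> 1pm, VendorCall -> 10am | One-on-one -> 11am, VendorCall -> 10am, Legal -> 1pm, Sync -> 12pm | One-on-one=10am; Legal=1pm; Sync=12pm; VendorCall=11am.

4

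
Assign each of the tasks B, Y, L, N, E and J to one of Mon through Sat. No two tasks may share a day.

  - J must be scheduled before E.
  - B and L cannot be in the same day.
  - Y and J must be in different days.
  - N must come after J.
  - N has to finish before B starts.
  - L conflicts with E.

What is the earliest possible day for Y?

Y at Mon is achievable: L in Sat; N in Wed; J in Tue; B in Thu; E in Fri; Y in Mon.

Mon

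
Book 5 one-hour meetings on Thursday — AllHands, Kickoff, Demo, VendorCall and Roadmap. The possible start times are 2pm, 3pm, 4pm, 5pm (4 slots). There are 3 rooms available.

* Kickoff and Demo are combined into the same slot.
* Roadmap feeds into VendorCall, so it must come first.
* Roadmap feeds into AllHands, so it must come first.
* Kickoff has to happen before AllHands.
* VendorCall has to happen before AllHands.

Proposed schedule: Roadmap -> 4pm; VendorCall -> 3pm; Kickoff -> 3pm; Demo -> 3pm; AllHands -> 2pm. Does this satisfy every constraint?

There are 3 rooms available — holds.
VendorCall has to happen before AllHands — violated.
Roadmap feeds into VendorCall, so it must come first — violated.
Kickoff and Demo are combined into the same slot — holds.
Roadmap feeds into AllHands, so it must come first — violated.
Kickoff has to happen before AllHands — violated.

Invalid. Roadmap feeds into AllHands, so it must come first.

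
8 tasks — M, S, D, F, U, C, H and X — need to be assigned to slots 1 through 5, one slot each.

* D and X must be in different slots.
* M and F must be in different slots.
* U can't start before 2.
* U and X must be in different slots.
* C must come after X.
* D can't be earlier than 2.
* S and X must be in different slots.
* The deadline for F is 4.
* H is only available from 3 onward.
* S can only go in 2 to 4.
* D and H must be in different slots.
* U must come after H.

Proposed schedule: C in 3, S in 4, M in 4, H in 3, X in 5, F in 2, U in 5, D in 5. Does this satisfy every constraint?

No. D and X must be in different slots is not satisfied.

U and X must be in different slots — violated.
U must come after H — holds.
S and X must be in different slots — holds.
D and X must be in different slots — violated.
C must come after X — violated.
U can't start before 2 — holds.
D can't be earlier than 2 — holds.
H is only available from 3 onward — holds.
The deadline for F is 4 — holds.
M and F must be in different slots — holds.
S can only go in 2 to 4 — holds.
D and H must be in different slots — holds.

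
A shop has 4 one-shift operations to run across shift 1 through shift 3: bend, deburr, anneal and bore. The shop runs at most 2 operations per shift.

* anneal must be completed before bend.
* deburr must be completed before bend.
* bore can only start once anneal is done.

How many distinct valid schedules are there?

Splitting on bend: it can be shift 2 (2), shift 3 (6). Listing each branch's schedules as (deburr, anneal, bore) by shift number:
bend=shift 2: (1,1,2) (1,1,3) — 2.
bend=shift 3: (1,1,2) (1,1,3) (1,2,3) (2,1,2) (2,1,3) (2,2,3) — 6.
Summing: 2 + 6 = 8.

8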